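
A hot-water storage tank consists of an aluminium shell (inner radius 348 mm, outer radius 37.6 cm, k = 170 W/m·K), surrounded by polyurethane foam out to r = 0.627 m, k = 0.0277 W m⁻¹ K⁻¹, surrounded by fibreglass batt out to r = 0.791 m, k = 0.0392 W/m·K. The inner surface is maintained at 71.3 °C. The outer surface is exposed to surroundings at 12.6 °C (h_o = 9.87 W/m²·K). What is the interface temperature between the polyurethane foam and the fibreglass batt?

Resistance network (inner→outer):
  R_aluminium = (1/0.348 − 1/0.376)/(4πk) = 0.2140/(4π·170) = 1.002×10^-4 K/W
  R_polyurethane foam = (1/0.376 − 1/0.627)/(4πk) = 1.065/(4π·0.0277) = 3.059 K/W
  R_fibreglass batt = (1/0.627 − 1/0.791)/(4πk) = 0.3307/(4π·0.0392) = 0.6713 K/W
  R_conv,out = 1/(4πr²h) = 1/(4π·0.791²·9.87) = 0.01289 K/W
ΣR = 1.002×10^-4 + 3.059 + 0.6713 + 0.01289 = 3.743 K/W
Q = ΔT/ΣR = (71.3 °C − 12.6 °C)/3.743 = 15.68 W
From the inner boundary to the polyurethane foam/fibreglass batt interface, ΣR_partial = 3.059 K/W.
T_interface = T_in − Q·ΣR_partial = 71.3 °C − (15.68)(3.059) = 23.3 °C

T = 23.3 °C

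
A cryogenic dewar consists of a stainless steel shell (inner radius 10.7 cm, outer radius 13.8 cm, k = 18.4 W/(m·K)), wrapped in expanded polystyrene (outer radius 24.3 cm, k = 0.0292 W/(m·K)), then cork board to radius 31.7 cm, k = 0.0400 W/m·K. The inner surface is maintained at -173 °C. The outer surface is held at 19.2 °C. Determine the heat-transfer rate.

Series thermal resistances, inner to outer:
  R_stainless steel = (1/0.107 − 1/0.138)/(4πk) = 2.099/(4π·18.4) = 0.009080 K/W
  R_expanded polystyrene = (1/0.138 − 1/0.243)/(4πk) = 3.131/(4π·0.0292) = 8.533 K/W
  R_cork board = (1/0.243 − 1/0.317)/(4πk) = 0.9607/(4π·0.0400) = 1.911 K/W
ΣR = 0.009080 + 8.533 + 1.911 = 10.45 K/W
Q = ΔT/ΣR = (-173 °C − 19.2 °C)/10.45 = -18.4 W
(Negative Q ⇒ heat flows inward; heat gain = 18.4 W.)

Q = 18.4 W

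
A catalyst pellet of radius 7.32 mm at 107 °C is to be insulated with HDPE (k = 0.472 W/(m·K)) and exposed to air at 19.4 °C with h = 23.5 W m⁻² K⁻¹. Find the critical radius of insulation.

For a sphere, r_cr = 2k_ins/h = 2·0.472/23.5 = 0.0402 m = 4.02 cm

r_cr = 4.02 cm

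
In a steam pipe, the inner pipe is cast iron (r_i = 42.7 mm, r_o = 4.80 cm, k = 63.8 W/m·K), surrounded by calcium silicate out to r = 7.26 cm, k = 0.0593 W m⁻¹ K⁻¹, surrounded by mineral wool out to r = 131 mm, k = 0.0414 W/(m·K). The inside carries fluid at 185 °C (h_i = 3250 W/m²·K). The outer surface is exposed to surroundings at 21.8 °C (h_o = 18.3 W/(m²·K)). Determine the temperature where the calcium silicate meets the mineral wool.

Resistance network (inner→outer):
  R'_conv,in = 1/(2πr h) = 1/(2π·0.0427·3250) = 0.001147 m·K/W
  R'_cast iron = ln(0.0480/0.0427)/(2πk) = 0.1170/(2π·63.8) = 2.919×10^-4 m·K/W
  R'_calcium silicate = ln(0.0726/0.0480)/(2πk) = 0.4138/(2π·0.0593) = 1.110 m·K/W
  R'_mineral wool = ln(0.131/0.0726)/(2πk) = 0.5902/(2π·0.0414) = 2.269 m·K/W
  R'_conv,out = 1/(2πr h) = 1/(2π·0.131·18.3) = 0.06639 m·K/W
ΣR = 0.001147 + 2.919×10^-4 + 1.110 + 2.269 + 0.06639 = 3.447 m·K/W
Q' = ΔT/ΣR = (185 °C − 21.8 °C)/3.447 = 47.35 W/m
From the inner boundary to the calcium silicate/mineral wool interface, ΣR_partial = 1.111 m·K/W.
T_interface = T_in − Q'·ΣR_partial = 185 °C − (47.35)(1.111) = 132 °C

T = 132 °C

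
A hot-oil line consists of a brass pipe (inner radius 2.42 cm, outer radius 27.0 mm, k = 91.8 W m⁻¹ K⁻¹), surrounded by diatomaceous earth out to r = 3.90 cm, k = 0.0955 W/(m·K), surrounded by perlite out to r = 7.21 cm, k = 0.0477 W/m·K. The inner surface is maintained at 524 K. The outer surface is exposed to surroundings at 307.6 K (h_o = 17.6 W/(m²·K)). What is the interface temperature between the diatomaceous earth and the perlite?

Treat each layer as a resistance in series:
  R'_brass = ln(0.0270/0.0242)/(2πk) = 0.1095/(2π·91.8) = 1.898×10^-4 m·K/W
  R'_diatomaceous earth = ln(0.0390/0.0270)/(2πk) = 0.3677/(2π·0.0955) = 0.6128 m·K/W
  R'_perlite = ln(0.0721/0.0390)/(2πk) = 0.6145/(2π·0.0477) = 2.050 m·K/W
  R'_conv,out = 1/(2πr h) = 1/(2π·0.0721·17.6) = 0.1254 m·K/W
ΣR = 1.898×10^-4 + 0.6128 + 2.050 + 0.1254 = 2.788 m·K/W
Q' = ΔT/ΣR = (524 K − 307.6 K)/2.788 = 77.62 W/m
From the inner boundary to the diatomaceous earth/perlite interface, ΣR_partial = 0.6130 m·K/W.
T_interface = T_in − Q'·ΣR_partial = 524 K − (77.62)(0.6130) = 476 K

T = 476 K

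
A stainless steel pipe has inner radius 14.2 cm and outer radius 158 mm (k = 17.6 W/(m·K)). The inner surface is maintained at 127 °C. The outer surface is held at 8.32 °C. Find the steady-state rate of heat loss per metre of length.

Q' = 2πk·ΔT/ln(r₂/r₁) = 2π × 17.6 × 118.68 / ln(0.158/0.142) = 1.23×10^5 W/m

Q' = 123 kW/m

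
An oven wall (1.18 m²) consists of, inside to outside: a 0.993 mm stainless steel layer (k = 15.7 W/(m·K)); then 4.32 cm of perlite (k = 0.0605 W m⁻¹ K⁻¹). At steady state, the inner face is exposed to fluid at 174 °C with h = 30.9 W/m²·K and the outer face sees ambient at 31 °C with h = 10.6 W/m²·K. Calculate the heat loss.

Q = 201 W

Resistance network (inner→outer):
  R_conv,in = 1/(hA) = 1/(30.9·1.18) = 0.02743 K/W
  R_stainless steel = L/(kA) = 9.93×10^-4/(15.7·1.18) = 5.360×10^-5 K/W
  R_perlite = L/(kA) = 0.0432/(0.0605·1.18) = 0.6051 K/W
  R_conv,out = 1/(hA) = 1/(10.6·1.18) = 0.07995 K/W
ΣR = 0.02743 + 5.360×10^-5 + 0.6051 + 0.07995 = 0.7125 K/W
Q = ΔT/ΣR = (174 °C − 31 °C)/0.7125 = 201 W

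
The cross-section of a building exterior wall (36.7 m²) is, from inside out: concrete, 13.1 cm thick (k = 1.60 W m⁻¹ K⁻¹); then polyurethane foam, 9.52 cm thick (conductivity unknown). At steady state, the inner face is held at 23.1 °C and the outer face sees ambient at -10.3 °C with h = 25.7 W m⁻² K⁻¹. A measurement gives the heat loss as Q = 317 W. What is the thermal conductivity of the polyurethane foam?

ΣR = ΔT/Q = |23.1 − -10.3|/317 = 0.1054 K/W
Known resistances:
  R_concrete = L/(kA) = 0.131/(1.60·36.7) = 0.002231 K/W
  R_conv,out = 1/(hA) = 1/(25.7·36.7) = 0.001060 K/W
R_polyurethane foam = ΣR − ΣR_known = 0.1054 − 0.003291 = 0.1021 K/W
L/(kA) = 0.1021 ⇒ k = 0.0952/(0.1021·36.7) = 0.0254 W/m·K

k = 0.0254 W/m·K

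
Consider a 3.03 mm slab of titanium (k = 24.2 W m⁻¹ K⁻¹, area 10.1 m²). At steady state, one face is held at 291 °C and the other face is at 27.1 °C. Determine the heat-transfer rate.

Q = kA·ΔT/L = 24.2 × 10.1 × |291 °C − 27.1 °C| / 0.00303 = 2.13×10^7 W

Q = 21300 kW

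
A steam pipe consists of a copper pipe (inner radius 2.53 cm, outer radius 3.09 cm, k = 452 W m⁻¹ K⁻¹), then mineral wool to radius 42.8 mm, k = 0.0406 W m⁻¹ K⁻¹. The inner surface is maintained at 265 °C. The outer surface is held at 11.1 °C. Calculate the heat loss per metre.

Resistance network (inner→outer):
  R'_copper = ln(0.0309/0.0253)/(2πk) = 0.2000/(2π·452) = 7.041×10^-5 m·K/W
  R'_mineral wool = ln(0.0428/0.0309)/(2πk) = 0.3258/(2π·0.0406) = 1.277 m·K/W
ΣR = 7.041×10^-5 + 1.277 = 1.277 m·K/W
Q' = ΔT/ΣR = (265 °C − 11.1 °C)/1.277 = 199 W/m

Q' = 199 W/m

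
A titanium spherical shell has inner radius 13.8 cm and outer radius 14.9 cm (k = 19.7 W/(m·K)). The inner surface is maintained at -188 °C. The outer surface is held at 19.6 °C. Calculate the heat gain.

Q = 96.1 kW

Q = 4πk·ΔT/(1/r₁ − 1/r₂) = 4π × 19.7 × 207.6 / (1/0.138 − 1/0.149) = 96100 W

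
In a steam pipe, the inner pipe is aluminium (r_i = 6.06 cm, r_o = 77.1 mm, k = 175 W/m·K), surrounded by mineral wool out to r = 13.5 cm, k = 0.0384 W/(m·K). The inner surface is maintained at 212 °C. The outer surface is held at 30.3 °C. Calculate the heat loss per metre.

Treat each layer as a resistance in series:
  R'_aluminium = ln(0.0771/0.0606)/(2πk) = 0.2408/(2π·175) = 2.190×10^-4 m·K/W
  R'_mineral wool = ln(0.135/0.0771)/(2πk) = 0.5602/(2π·0.0384) = 2.322 m·K/W
ΣR = 2.190×10^-4 + 2.322 = 2.322 m·K/W
Q' = ΔT/ΣR = (212 °C − 30.3 °C)/2.322 = 78.3 W/m

Q' = 78.3 W/m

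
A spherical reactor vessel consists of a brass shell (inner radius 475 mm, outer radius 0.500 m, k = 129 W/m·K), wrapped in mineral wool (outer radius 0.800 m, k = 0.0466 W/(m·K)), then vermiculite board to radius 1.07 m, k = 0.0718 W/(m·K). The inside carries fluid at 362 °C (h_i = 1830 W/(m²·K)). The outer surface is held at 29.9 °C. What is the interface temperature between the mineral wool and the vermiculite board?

Resistance network (inner→outer):
  R_conv,in = 1/(4πr²h) = 1/(4π·0.475²·1830) = 1.927×10^-4 K/W
  R_brass = (1/0.475 − 1/0.500)/(4πk) = 0.1053/(4π·129) = 6.493×10^-5 K/W
  R_mineral wool = (1/0.500 − 1/0.800)/(4πk) = 0.7500/(4π·0.0466) = 1.281 K/W
  R_vermiculite board = (1/0.800 − 1/1.07)/(4πk) = 0.3154/(4π·0.0718) = 0.3496 K/W
ΣR = 1.927×10^-4 + 6.493×10^-5 + 1.281 + 0.3496 = 1.631 K/W
Q = ΔT/ΣR = (362 °C − 29.9 °C)/1.631 = 203.6 W
From the inner boundary to the mineral wool/vermiculite board interface, ΣR_partial = 1.281 K/W.
T_interface = T_in − Q·ΣR_partial = 362 °C − (203.6)(1.281) = 101 °C

T = 101 °C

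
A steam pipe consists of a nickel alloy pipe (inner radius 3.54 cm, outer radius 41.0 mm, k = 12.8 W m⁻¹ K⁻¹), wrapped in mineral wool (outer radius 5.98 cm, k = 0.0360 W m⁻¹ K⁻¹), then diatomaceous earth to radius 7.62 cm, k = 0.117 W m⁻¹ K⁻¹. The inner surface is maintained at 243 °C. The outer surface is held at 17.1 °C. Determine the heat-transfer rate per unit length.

Series thermal resistances, inner to outer:
  R'_nickel alloy = ln(0.0410/0.0354)/(2πk) = 0.1469/(2π·12.8) = 0.001826 m·K/W
  R'_mineral wool = ln(0.0598/0.0410)/(2πk) = 0.3774/(2π·0.0360) = 1.669 m·K/W
  R'_diatomaceous earth = ln(0.0762/0.0598)/(2πk) = 0.2424/(2π·0.117) = 0.3297 m·K/W
ΣR = 0.001826 + 1.669 + 0.3297 = 2.001 m·K/W
Q' = ΔT/ΣR = (243 °C − 17.1 °C)/2.001 = 113 W/m

Q' = 113 W/m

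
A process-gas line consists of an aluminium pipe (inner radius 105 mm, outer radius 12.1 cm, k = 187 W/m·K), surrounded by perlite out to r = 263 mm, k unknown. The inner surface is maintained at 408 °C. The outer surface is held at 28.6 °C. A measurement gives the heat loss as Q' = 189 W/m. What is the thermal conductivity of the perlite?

k = 0.0616 W/m·K

ΣR = ΔT/Q' = |408 − 28.6|/189 = 2.007 m·K/W
Known resistances:
  R'_aluminium = ln(0.121/0.105)/(2πk) = 0.1418/(2π·187) = 1.207×10^-4 m·K/W
R_perlite = ΣR − ΣR_known = 2.007 − 1.207×10^-4 = 2.007 m·K/W
ln(r₂/r₁)/(2πk) = 2.007 ⇒ k = 0.7764/(2π·2.007) = 0.0616 W/m·K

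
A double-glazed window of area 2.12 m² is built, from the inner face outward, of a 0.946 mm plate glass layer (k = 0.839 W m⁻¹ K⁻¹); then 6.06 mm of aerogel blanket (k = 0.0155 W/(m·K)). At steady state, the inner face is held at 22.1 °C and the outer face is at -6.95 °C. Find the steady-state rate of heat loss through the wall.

Resistance network (inner→outer):
  R_plate glass = L/(kA) = 9.46×10^-4/(0.839·2.12) = 5.319×10^-4 K/W
  R_aerogel blanket = L/(kA) = 0.00606/(0.0155·2.12) = 0.1844 K/W
ΣR = 5.319×10^-4 + 0.1844 = 0.1849 K/W
Q = ΔT/ΣR = (22.1 °C − -6.95 °C)/0.1849 = 157 W

Q = 157 W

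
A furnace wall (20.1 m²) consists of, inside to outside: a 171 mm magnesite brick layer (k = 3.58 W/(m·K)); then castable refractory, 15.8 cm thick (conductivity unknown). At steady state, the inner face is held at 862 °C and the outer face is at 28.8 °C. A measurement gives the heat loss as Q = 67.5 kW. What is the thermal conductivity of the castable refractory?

k = 0.789 W/m·K

ΣR = ΔT/Q = |862 − 28.8|/67500 = 0.01234 K/W
Known resistances:
  R_magnesite brick = L/(kA) = 0.171/(3.58·20.1) = 0.002376 K/W
R_castable refractory = ΣR − ΣR_known = 0.01234 − 0.002376 = 0.009964 K/W
L/(kA) = 0.009964 ⇒ k = 0.158/(0.009964·20.1) = 0.789 W/m·K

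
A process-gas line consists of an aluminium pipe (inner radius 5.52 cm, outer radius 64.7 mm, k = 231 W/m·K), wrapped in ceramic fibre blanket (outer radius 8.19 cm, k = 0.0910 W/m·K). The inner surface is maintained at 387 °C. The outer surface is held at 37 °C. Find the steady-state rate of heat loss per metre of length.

Treat each layer as a resistance in series:
  R'_aluminium = ln(0.0647/0.0552)/(2πk) = 0.1588/(2π·231) = 1.094×10^-4 m·K/W
  R'_ceramic fibre blanket = ln(0.0819/0.0647)/(2πk) = 0.2357/(2π·0.0910) = 0.4123 m·K/W
ΣR = 1.094×10^-4 + 0.4123 = 0.4124 m·K/W
Q' = ΔT/ΣR = (387 °C − 37 °C)/0.4124 = 849 W/m

Q' = 849 W/m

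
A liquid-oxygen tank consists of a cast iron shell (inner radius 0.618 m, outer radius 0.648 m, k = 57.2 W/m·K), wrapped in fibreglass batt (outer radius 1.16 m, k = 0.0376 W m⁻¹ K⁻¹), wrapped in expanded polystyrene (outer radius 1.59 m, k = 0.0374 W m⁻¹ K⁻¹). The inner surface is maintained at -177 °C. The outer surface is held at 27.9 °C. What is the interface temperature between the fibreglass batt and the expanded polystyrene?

T = -24.6 °C

Series thermal resistances, inner to outer:
  R_cast iron = (1/0.618 − 1/0.648)/(4πk) = 0.07491/(4π·57.2) = 1.042×10^-4 K/W
  R_fibreglass batt = (1/0.648 − 1/1.16)/(4πk) = 0.6811/(4π·0.0376) = 1.442 K/W
  R_expanded polystyrene = (1/1.16 − 1/1.59)/(4πk) = 0.2331/(4π·0.0374) = 0.4961 K/W
ΣR = 1.042×10^-4 + 1.442 + 0.4961 = 1.938 K/W
Q = ΔT/ΣR = (-177 °C − 27.9 °C)/1.938 = -105.7 W
From the inner boundary to the fibreglass batt/expanded polystyrene interface, ΣR_partial = 1.442 K/W.
T_interface = T_in − Q·ΣR_partial = -177 °C − (-105.7)(1.442) = -24.6 °C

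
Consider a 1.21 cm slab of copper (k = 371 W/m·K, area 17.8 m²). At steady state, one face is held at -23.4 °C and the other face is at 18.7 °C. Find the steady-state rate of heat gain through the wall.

Q = kA·ΔT/L = 371 × 17.8 × |-23.4 °C − 18.7 °C| / 0.0121 = 2.30×10^7 W

Q = 23000 kW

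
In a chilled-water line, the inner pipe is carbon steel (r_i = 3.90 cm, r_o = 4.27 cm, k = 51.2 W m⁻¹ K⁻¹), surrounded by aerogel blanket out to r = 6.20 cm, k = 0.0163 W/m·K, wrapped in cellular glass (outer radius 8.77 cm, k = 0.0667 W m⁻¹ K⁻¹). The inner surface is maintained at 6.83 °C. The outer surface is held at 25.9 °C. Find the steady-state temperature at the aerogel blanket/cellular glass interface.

Resistance network (inner→outer):
  R'_carbon steel = ln(0.0427/0.0390)/(2πk) = 0.09064/(2π·51.2) = 2.817×10^-4 m·K/W
  R'_aerogel blanket = ln(0.0620/0.0427)/(2πk) = 0.3729/(2π·0.0163) = 3.641 m·K/W
  R'_cellular glass = ln(0.0877/0.0620)/(2πk) = 0.3468/(2π·0.0667) = 0.8275 m·K/W
ΣR = 2.817×10^-4 + 3.641 + 0.8275 = 4.469 m·K/W
Q' = ΔT/ΣR = (6.83 °C − 25.9 °C)/4.469 = -4.267 W/m
From the inner boundary to the aerogel blanket/cellular glass interface, ΣR_partial = 3.641 m·K/W.
T_interface = T_in − Q'·ΣR_partial = 6.83 °C − (-4.267)(3.641) = 22.4 °C

T = 22.4 °C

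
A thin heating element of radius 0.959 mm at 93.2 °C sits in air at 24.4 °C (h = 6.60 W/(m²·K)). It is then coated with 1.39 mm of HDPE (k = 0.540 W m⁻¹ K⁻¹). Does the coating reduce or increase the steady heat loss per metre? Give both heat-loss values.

increases: 2.74 → 6.53 W/m

Critical radius for a cylinder: r_cr = k/h = 0.0818 m = 8.18 cm.
Outer radius after coating: r₂ = 9.59×10^-4 + 0.00139 = 0.002349 m.
Since r₁ < r_cr and r₂ ≤ r_cr, the coating moves toward the maximum at r_cr — heat loss rises.
Bare: R = 1/(2πr₁h) = 25.15 m·K/W; Q = 68.8/25.15 = 2.74 W/m.
Coated: R = R_cond + R_conv = 10.53 m·K/W; Q = 68.8/10.53 = 6.53 W/m.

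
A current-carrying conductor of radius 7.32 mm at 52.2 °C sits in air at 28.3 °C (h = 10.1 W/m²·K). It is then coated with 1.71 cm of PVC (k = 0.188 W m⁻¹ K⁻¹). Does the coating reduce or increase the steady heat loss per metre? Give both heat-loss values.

Critical radius for a cylinder: r_cr = k/h = 0.0186 m = 1.86 cm.
Outer radius after coating: r₂ = 0.00732 + 0.0171 = 0.02442 m.
r₁ < r_cr < r₂: heat loss rises to a maximum at r_cr then falls. Whether the coating helps depends on whether Q(r₂) has dropped back below Q(r₁).
Bare: R = 1/(2πr₁h) = 2.153 m·K/W; Q = 23.9/2.153 = 11.1 W/m.
Coated: R = R_cond + R_conv = 1.665 m·K/W; Q = 23.9/1.665 = 14.4 W/m.

increases: 11.1 → 14.4 W/m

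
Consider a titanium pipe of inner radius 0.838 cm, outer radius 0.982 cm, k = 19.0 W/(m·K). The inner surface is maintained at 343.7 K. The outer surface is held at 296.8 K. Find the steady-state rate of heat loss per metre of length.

Q' = 2πk·ΔT/ln(r₂/r₁) = 2π × 19.0 × 46.9 / ln(0.00982/0.00838) = 35300 W/m

Q' = 35.3 kW/m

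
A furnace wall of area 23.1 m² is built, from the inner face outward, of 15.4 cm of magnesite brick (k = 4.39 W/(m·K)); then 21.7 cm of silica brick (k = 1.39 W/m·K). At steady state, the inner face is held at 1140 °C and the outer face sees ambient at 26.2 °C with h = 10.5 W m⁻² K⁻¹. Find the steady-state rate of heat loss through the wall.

Series thermal resistances, inner to outer:
  R_magnesite brick = L/(kA) = 0.154/(4.39·23.1) = 0.001519 K/W
  R_silica brick = L/(kA) = 0.217/(1.39·23.1) = 0.006758 K/W
  R_conv,out = 1/(hA) = 1/(10.5·23.1) = 0.004123 K/W
ΣR = 0.001519 + 0.006758 + 0.004123 = 0.01240 K/W
Q = ΔT/ΣR = (1140 °C − 26.2 °C)/0.01240 = 89800 W

Q = 89800 W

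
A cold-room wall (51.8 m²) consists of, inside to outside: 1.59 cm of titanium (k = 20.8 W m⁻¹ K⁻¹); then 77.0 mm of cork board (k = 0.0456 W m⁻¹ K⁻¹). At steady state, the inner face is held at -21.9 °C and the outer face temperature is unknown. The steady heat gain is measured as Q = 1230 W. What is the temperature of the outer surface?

Sum the resistances:
  R_titanium = L/(kA) = 0.0159/(20.8·51.8) = 1.476×10^-5 K/W
  R_cork board = L/(kA) = 0.0770/(0.0456·51.8) = 0.03260 K/W
ΣR = 0.03261 K/W
ΔT = Q·ΣR = 1230 × 0.03261 = 40.11 K
Heat flows inward, so T_out = T_in + ΔT = -21.9 + 40.11 = 18.2 °C

T_out = 18.2 °C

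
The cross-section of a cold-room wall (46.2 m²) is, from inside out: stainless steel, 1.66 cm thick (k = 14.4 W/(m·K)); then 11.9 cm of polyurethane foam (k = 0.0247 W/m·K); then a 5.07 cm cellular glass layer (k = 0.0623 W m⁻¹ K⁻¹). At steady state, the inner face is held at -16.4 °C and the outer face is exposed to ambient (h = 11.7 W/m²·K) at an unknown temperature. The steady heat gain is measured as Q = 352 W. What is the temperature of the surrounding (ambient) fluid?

Series resistances:
  R_stainless steel = L/(kA) = 0.0166/(14.4·46.2) = 2.495×10^-5 K/W
  R_polyurethane foam = L/(kA) = 0.119/(0.0247·46.2) = 0.1043 K/W
  R_cellular glass = L/(kA) = 0.0507/(0.0623·46.2) = 0.01761 K/W
  R_conv,out = 1/(hA) = 1/(11.7·46.2) = 0.001850 K/W
ΣR = 0.1238 K/W
ΔT = Q·ΣR = 352 × 0.1238 = 43.58 K
Heat flows inward, so T_out = T_in + ΔT = -16.4 + 43.58 = 27.2 °C

T_out = 27.2 °C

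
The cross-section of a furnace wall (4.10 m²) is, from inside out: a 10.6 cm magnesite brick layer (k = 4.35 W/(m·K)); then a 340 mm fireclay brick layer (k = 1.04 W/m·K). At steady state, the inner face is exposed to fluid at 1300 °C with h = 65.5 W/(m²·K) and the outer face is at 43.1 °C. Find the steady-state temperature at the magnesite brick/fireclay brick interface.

Treat each layer as a resistance in series:
  R_conv,in = 1/(hA) = 1/(65.5·4.10) = 0.003724 K/W
  R_magnesite brick = L/(kA) = 0.106/(4.35·4.10) = 0.005943 K/W
  R_fireclay brick = L/(kA) = 0.340/(1.04·4.10) = 0.07974 K/W
ΣR = 0.003724 + 0.005943 + 0.07974 = 0.08941 K/W
Q = ΔT/ΣR = (1300 °C − 43.1 °C)/0.08941 = 14060 W
From the inner boundary to the magnesite brick/fireclay brick interface, ΣR_partial = 0.009667 K/W.
T_interface = T_in − Q·ΣR_partial = 1300 °C − (14060)(0.009667) = 1164 °C

T = 1164 °C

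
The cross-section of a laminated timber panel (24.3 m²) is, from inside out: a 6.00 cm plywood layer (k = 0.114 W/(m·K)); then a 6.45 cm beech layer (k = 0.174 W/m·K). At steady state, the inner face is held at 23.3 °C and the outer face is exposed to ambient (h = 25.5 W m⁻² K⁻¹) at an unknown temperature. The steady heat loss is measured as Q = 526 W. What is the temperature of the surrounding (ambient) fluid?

T_out = 3.03 °C

Sum the resistances:
  R_plywood = L/(kA) = 0.0600/(0.114·24.3) = 0.02166 K/W
  R_beech = L/(kA) = 0.0645/(0.174·24.3) = 0.01525 K/W
  R_conv,out = 1/(hA) = 1/(25.5·24.3) = 0.001614 K/W
ΣR = 0.03853 K/W
ΔT = Q·ΣR = 526 × 0.03853 = 20.27 K
Heat flows outward, so T_out = T_in − ΔT = 23.3 − 20.27 = 3.03 °C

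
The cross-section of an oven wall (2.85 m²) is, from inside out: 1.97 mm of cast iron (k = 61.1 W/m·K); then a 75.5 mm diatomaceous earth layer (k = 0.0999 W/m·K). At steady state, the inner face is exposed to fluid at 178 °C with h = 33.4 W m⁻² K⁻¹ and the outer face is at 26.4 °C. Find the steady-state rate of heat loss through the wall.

Resistance network (inner→outer):
  R_conv,in = 1/(hA) = 1/(33.4·2.85) = 0.01051 K/W
  R_cast iron = L/(kA) = 0.00197/(61.1·2.85) = 1.131×10^-5 K/W
  R_diatomaceous earth = L/(kA) = 0.0755/(0.0999·2.85) = 0.2652 K/W
ΣR = 0.01051 + 1.131×10^-5 + 0.2652 = 0.2757 K/W
Q = ΔT/ΣR = (178 °C − 26.4 °C)/0.2757 = 550 W

Q = 550 W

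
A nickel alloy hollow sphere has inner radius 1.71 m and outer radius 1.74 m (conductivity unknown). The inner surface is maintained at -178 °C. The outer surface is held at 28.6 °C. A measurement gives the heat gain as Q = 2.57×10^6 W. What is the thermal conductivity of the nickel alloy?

k = 9.98 W/m·K

ΣR = ΔT/Q = |-178 − 28.6|/2.57×10^6 = 8.039×10^-5 K/W
(1/r₁−1/r₂)/(4πk) = 8.039×10^-5 ⇒ k = 0.01008/(4π·8.039×10^-5) = 9.98 W/m·K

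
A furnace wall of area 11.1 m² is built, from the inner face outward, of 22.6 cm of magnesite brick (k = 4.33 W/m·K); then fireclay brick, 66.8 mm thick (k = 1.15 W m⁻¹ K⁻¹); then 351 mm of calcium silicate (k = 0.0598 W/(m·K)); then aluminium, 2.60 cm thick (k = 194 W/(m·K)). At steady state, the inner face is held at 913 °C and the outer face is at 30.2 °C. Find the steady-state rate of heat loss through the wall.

Q = 1640 W

Series thermal resistances, inner to outer:
  R_magnesite brick = L/(kA) = 0.226/(4.33·11.1) = 0.004702 K/W
  R_fireclay brick = L/(kA) = 0.0668/(1.15·11.1) = 0.005233 K/W
  R_calcium silicate = L/(kA) = 0.351/(0.0598·11.1) = 0.5288 K/W
  R_aluminium = L/(kA) = 0.0260/(194·11.1) = 1.207×10^-5 K/W
ΣR = 0.004702 + 0.005233 + 0.5288 + 1.207×10^-5 = 0.5387 K/W
Q = ΔT/ΣR = (913 °C − 30.2 °C)/0.5387 = 1640 W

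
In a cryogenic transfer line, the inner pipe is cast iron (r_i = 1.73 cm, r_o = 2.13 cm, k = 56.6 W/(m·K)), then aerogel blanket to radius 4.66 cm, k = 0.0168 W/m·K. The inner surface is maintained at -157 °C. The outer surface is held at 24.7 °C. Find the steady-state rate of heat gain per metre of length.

Resistance network (inner→outer):
  R'_cast iron = ln(0.0213/0.0173)/(2πk) = 0.2080/(2π·56.6) = 5.849×10^-4 m·K/W
  R'_aerogel blanket = ln(0.0466/0.0213)/(2πk) = 0.7829/(2π·0.0168) = 7.417 m·K/W
ΣR = 5.849×10^-4 + 7.417 = 7.418 m·K/W
Q' = ΔT/ΣR = (-157 °C − 24.7 °C)/7.418 = -24.5 W/m
(Negative Q' ⇒ heat flows inward; heat gain = 24.5 W/m.)

Q' = 24.5 W/m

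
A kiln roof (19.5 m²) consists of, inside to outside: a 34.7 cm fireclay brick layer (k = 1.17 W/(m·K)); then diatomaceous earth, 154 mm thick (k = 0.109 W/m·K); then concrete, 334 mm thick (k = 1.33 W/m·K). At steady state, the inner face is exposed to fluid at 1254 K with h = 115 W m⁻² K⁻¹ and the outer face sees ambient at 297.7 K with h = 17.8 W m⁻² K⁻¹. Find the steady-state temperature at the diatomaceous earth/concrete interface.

T = 443 K

Series thermal resistances, inner to outer:
  R_conv,in = 1/(hA) = 1/(115·19.5) = 4.459×10^-4 K/W
  R_fireclay brick = L/(kA) = 0.347/(1.17·19.5) = 0.01521 K/W
  R_diatomaceous earth = L/(kA) = 0.154/(0.109·19.5) = 0.07245 K/W
  R_concrete = L/(kA) = 0.334/(1.33·19.5) = 0.01288 K/W
  R_conv,out = 1/(hA) = 1/(17.8·19.5) = 0.002881 K/W
ΣR = 4.459×10^-4 + 0.01521 + 0.07245 + 0.01288 + 0.002881 = 0.1039 K/W
Q = ΔT/ΣR = (1254 K − 297.7 K)/0.1039 = 9204 W
From the inner boundary to the diatomaceous earth/concrete interface, ΣR_partial = 0.08811 K/W.
T_interface = T_in − Q·ΣR_partial = 1254 K − (9204)(0.08811) = 443 K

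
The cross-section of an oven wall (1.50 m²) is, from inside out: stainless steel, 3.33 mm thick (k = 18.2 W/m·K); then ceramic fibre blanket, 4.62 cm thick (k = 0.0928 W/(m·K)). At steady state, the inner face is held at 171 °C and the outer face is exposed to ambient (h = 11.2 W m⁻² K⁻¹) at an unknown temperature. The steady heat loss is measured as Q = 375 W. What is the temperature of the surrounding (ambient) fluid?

Series resistances:
  R_stainless steel = L/(kA) = 0.00333/(18.2·1.50) = 1.220×10^-4 K/W
  R_ceramic fibre blanket = L/(kA) = 0.0462/(0.0928·1.50) = 0.3319 K/W
  R_conv,out = 1/(hA) = 1/(11.2·1.50) = 0.05952 K/W
ΣR = 0.3915 K/W
ΔT = Q·ΣR = 375 × 0.3915 = 146.8 K
Heat flows outward, so T_out = T_in − ΔT = 171 − 146.8 = 24.2 °C

T_out = 24.2 °C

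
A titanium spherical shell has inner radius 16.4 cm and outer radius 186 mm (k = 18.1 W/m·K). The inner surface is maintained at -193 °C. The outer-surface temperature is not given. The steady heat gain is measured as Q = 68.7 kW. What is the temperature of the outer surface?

T_out = 24.8 °C

Sum the resistances:
  R_titanium = (1/0.164 − 1/0.186)/(4πk) = 0.7212/(4π·18.1) = 0.003171 K/W
ΣR = 0.003171 K/W
ΔT = Q·ΣR = 68700 × 0.003171 = 217.8 K
Heat flows inward, so T_out = T_in + ΔT = -193 + 217.8 = 24.8 °C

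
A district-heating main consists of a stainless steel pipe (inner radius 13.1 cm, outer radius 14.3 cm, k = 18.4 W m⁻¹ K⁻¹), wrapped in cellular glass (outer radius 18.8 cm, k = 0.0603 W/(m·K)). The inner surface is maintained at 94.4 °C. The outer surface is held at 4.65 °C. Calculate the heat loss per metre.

Q' = 124 W/m

Treat each layer as a resistance in series:
  R'_stainless steel = ln(0.143/0.131)/(2πk) = 0.08765/(2π·18.4) = 7.581×10^-4 m·K/W
  R'_cellular glass = ln(0.188/0.143)/(2πk) = 0.2736/(2π·0.0603) = 0.7221 m·K/W
ΣR = 7.581×10^-4 + 0.7221 = 0.7229 m·K/W
Q' = ΔT/ΣR = (94.4 °C − 4.65 °C)/0.7229 = 124 W/m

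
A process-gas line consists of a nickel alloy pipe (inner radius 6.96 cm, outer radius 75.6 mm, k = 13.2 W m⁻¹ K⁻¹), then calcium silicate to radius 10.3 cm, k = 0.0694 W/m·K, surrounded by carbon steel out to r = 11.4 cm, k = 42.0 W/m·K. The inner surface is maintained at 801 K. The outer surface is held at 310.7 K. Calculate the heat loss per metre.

Resistance network (inner→outer):
  R'_nickel alloy = ln(0.0756/0.0696)/(2πk) = 0.08269/(2π·13.2) = 9.970×10^-4 m·K/W
  R'_calcium silicate = ln(0.103/0.0756)/(2πk) = 0.3093/(2π·0.0694) = 0.7093 m·K/W
  R'_carbon steel = ln(0.114/0.103)/(2πk) = 0.1015/(2π·42.0) = 3.845×10^-4 m·K/W
ΣR = 9.970×10^-4 + 0.7093 + 3.845×10^-4 = 0.7107 m·K/W
Q' = ΔT/ΣR = (801 K − 310.7 K)/0.7107 = 690 W/m

Q' = 690 W/m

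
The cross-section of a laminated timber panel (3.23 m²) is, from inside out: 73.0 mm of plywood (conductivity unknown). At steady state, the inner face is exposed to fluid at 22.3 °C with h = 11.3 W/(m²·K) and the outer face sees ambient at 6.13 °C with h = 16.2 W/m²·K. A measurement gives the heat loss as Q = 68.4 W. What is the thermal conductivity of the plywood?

k = 0.119 W/m·K

ΣR = ΔT/Q = |22.3 − 6.13|/68.4 = 0.2364 K/W
Known resistances:
  R_conv,in = 1/(hA) = 1/(11.3·3.23) = 0.02740 K/W
  R_conv,out = 1/(hA) = 1/(16.2·3.23) = 0.01911 K/W
R_plywood = ΣR − ΣR_known = 0.2364 − 0.04651 = 0.1899 K/W
L/(kA) = 0.1899 ⇒ k = 0.0730/(0.1899·3.23) = 0.119 W/m·K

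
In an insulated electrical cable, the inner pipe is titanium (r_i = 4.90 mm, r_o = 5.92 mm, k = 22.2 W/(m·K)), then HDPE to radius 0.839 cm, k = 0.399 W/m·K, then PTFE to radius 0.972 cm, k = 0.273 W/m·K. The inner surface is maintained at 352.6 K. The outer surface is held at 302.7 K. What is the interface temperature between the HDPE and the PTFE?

Resistance network (inner→outer):
  R'_titanium = ln(0.00592/0.00490)/(2πk) = 0.1891/(2π·22.2) = 0.001356 m·K/W
  R'_HDPE = ln(0.00839/0.00592)/(2πk) = 0.3487/(2π·0.399) = 0.1391 m·K/W
  R'_PTFE = ln(0.00972/0.00839)/(2πk) = 0.1471/(2π·0.273) = 0.08578 m·K/W
ΣR = 0.001356 + 0.1391 + 0.08578 = 0.2262 m·K/W
Q' = ΔT/ΣR = (352.6 K − 302.7 K)/0.2262 = 220.6 W/m
From the inner boundary to the HDPE/PTFE interface, ΣR_partial = 0.1405 m·K/W.
T_interface = T_in − Q'·ΣR_partial = 352.6 K − (220.6)(0.1405) = 321.6 K

T = 321.6 K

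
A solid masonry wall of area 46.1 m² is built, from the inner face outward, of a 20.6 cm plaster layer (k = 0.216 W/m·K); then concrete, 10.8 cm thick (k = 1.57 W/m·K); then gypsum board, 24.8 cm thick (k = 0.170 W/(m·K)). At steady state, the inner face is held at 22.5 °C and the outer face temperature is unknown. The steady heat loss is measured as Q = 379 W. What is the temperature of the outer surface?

Sum the resistances:
  R_plaster = L/(kA) = 0.206/(0.216·46.1) = 0.02069 K/W
  R_concrete = L/(kA) = 0.108/(1.57·46.1) = 0.001492 K/W
  R_gypsum board = L/(kA) = 0.248/(0.170·46.1) = 0.03164 K/W
ΣR = 0.05382 K/W
ΔT = Q·ΣR = 379 × 0.05382 = 20.40 K
Heat flows outward, so T_out = T_in − ΔT = 22.5 − 20.40 = 2.10 °C

T_out = 2.10 °C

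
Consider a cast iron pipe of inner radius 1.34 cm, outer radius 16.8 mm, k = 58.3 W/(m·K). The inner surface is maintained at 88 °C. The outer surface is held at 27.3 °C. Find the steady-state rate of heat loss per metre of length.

Q' = 98.3 kW/m

Q' = 2πk·ΔT/ln(r₂/r₁) = 2π × 58.3 × 60.7 / ln(0.0168/0.0134) = 98300 W/m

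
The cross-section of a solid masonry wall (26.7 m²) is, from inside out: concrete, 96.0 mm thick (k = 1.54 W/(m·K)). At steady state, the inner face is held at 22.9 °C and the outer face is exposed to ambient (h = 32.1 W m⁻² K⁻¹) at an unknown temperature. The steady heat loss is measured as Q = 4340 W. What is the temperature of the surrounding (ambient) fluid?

Series resistances:
  R_concrete = L/(kA) = 0.0960/(1.54·26.7) = 0.002335 K/W
  R_conv,out = 1/(hA) = 1/(32.1·26.7) = 0.001167 K/W
ΣR = 0.003502 K/W
ΔT = Q·ΣR = 4340 × 0.003502 = 15.20 K
Heat flows outward, so T_out = T_in − ΔT = 22.9 − 15.20 = 7.70 °C

T_out = 7.70 °C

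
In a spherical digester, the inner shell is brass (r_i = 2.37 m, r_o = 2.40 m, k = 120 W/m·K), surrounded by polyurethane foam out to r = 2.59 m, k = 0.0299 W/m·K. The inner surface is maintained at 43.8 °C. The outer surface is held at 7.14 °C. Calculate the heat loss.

Series thermal resistances, inner to outer:
  R_brass = (1/2.37 − 1/2.40)/(4πk) = 0.005274/(4π·120) = 3.498×10^-6 K/W
  R_polyurethane foam = (1/2.40 − 1/2.59)/(4πk) = 0.03057/(4π·0.0299) = 0.08135 K/W
ΣR = 3.498×10^-6 + 0.08135 = 0.08135 K/W
Q = ΔT/ΣR = (43.8 °C − 7.14 °C)/0.08135 = 451 W

Q = 451 W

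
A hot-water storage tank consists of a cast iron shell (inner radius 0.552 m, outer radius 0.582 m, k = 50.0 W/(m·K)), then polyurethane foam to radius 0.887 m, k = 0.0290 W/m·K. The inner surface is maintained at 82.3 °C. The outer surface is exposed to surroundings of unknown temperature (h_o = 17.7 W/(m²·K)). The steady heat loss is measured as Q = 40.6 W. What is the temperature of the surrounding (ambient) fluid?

Series resistances:
  R_cast iron = (1/0.552 − 1/0.582)/(4πk) = 0.09338/(4π·50.0) = 1.486×10^-4 K/W
  R_polyurethane foam = (1/0.582 − 1/0.887)/(4πk) = 0.5908/(4π·0.0290) = 1.621 K/W
  R_conv,out = 1/(4πr²h) = 1/(4π·0.887²·17.7) = 0.005714 K/W
ΣR = 1.627 K/W
ΔT = Q·ΣR = 40.6 × 1.627 = 66.06 K
Heat flows outward, so T_out = T_in − ΔT = 82.3 − 66.06 = 16.2 °C

T_out = 16.2 °C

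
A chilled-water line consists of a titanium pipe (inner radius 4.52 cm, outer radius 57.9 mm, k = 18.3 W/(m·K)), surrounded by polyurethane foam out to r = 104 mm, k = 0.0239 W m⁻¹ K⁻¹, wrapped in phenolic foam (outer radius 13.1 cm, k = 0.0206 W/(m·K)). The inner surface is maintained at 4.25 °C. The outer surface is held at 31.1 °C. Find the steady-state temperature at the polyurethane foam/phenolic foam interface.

Treat each layer as a resistance in series:
  R'_titanium = ln(0.0579/0.0452)/(2πk) = 0.2476/(2π·18.3) = 0.002154 m·K/W
  R'_polyurethane foam = ln(0.104/0.0579)/(2πk) = 0.5857/(2π·0.0239) = 3.900 m·K/W
  R'_phenolic foam = ln(0.131/0.104)/(2πk) = 0.2308/(2π·0.0206) = 1.783 m·K/W
ΣR = 0.002154 + 3.900 + 1.783 = 5.685 m·K/W
Q' = ΔT/ΣR = (4.25 °C − 31.1 °C)/5.685 = -4.723 W/m
From the inner boundary to the polyurethane foam/phenolic foam interface, ΣR_partial = 3.902 m·K/W.
T_interface = T_in − Q'·ΣR_partial = 4.25 °C − (-4.723)(3.902) = 22.7 °C

T = 22.7 °C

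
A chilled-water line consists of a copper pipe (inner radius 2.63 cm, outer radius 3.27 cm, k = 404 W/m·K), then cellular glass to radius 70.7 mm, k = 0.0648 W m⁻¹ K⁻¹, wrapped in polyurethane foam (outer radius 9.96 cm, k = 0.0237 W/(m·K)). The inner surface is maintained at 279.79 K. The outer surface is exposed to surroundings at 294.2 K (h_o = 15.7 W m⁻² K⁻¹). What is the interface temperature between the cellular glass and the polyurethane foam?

Treat each layer as a resistance in series:
  R'_copper = ln(0.0327/0.0263)/(2πk) = 0.2178/(2π·404) = 8.580×10^-5 m·K/W
  R'_cellular glass = ln(0.0707/0.0327)/(2πk) = 0.7711/(2π·0.0648) = 1.894 m·K/W
  R'_polyurethane foam = ln(0.0996/0.0707)/(2πk) = 0.3427/(2π·0.0237) = 2.301 m·K/W
  R'_conv,out = 1/(2πr h) = 1/(2π·0.0996·15.7) = 0.1018 m·K/W
ΣR = 8.580×10^-5 + 1.894 + 2.301 + 0.1018 = 4.297 m·K/W
Q' = ΔT/ΣR = (279.79 K − 294.2 K)/4.297 = -3.354 W/m
From the inner boundary to the cellular glass/polyurethane foam interface, ΣR_partial = 1.894 m·K/W.
T_interface = T_in − Q'·ΣR_partial = 279.79 K − (-3.354)(1.894) = 286.1 K

T = 286.1 K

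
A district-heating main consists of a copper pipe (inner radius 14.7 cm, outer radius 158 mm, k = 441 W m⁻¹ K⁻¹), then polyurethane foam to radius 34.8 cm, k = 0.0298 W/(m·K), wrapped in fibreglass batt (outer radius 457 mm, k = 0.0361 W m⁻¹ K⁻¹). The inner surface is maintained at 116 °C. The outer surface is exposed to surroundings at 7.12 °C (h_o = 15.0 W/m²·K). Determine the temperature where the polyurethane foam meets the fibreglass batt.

Series thermal resistances, inner to outer:
  R'_copper = ln(0.158/0.147)/(2πk) = 0.07216/(2π·441) = 2.604×10^-5 m·K/W
  R'_polyurethane foam = ln(0.348/0.158)/(2πk) = 0.7896/(2π·0.0298) = 4.217 m·K/W
  R'_fibreglass batt = ln(0.457/0.348)/(2πk) = 0.2725/(2π·0.0361) = 1.201 m·K/W
  R'_conv,out = 1/(2πr h) = 1/(2π·0.457·15.0) = 0.02322 m·K/W
ΣR = 2.604×10^-5 + 4.217 + 1.201 + 0.02322 = 5.441 m·K/W
Q' = ΔT/ΣR = (116 °C − 7.12 °C)/5.441 = 20.01 W/m
From the inner boundary to the polyurethane foam/fibreglass batt interface, ΣR_partial = 4.217 m·K/W.
T_interface = T_in − Q'·ΣR_partial = 116 °C − (20.01)(4.217) = 31.6 °C

T = 31.6 °C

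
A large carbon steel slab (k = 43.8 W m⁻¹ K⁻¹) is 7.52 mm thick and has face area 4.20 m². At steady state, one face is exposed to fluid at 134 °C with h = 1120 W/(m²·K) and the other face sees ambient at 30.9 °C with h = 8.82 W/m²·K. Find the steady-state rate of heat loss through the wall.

Treat each layer as a resistance in series:
  R_conv,in = 1/(hA) = 1/(1120·4.20) = 2.126×10^-4 K/W
  R_carbon steel = L/(kA) = 0.00752/(43.8·4.20) = 4.088×10^-5 K/W
  R_conv,out = 1/(hA) = 1/(8.82·4.20) = 0.02699 K/W
ΣR = 2.126×10^-4 + 4.088×10^-5 + 0.02699 = 0.02724 K/W
Q = ΔT/ΣR = (134 °C − 30.9 °C)/0.02724 = 3780 W

Q = 3.78 kW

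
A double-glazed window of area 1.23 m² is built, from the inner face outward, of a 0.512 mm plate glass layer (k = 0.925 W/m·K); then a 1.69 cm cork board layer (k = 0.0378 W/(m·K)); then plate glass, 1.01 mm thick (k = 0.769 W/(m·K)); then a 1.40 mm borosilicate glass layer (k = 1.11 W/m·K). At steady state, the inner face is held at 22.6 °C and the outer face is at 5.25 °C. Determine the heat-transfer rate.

Treat each layer as a resistance in series:
  R_plate glass = L/(kA) = 5.12×10^-4/(0.925·1.23) = 4.500×10^-4 K/W
  R_cork board = L/(kA) = 0.0169/(0.0378·1.23) = 0.3635 K/W
  R_plate glass = L/(kA) = 0.00101/(0.769·1.23) = 0.001068 K/W
  R_borosilicate glass = L/(kA) = 0.00140/(1.11·1.23) = 0.001025 K/W
ΣR = 4.500×10^-4 + 0.3635 + 0.001068 + 0.001025 = 0.3660 K/W
Q = ΔT/ΣR = (22.6 °C − 5.25 °C)/0.3660 = 47.4 W

Q = 47.4 W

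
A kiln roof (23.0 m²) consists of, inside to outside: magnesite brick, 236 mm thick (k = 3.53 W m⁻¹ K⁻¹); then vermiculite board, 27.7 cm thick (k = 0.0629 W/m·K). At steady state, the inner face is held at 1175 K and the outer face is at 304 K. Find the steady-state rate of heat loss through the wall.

Resistance network (inner→outer):
  R_magnesite brick = L/(kA) = 0.236/(3.53·23.0) = 0.002907 K/W
  R_vermiculite board = L/(kA) = 0.277/(0.0629·23.0) = 0.1915 K/W
ΣR = 0.002907 + 0.1915 = 0.1944 K/W
Q = ΔT/ΣR = (1175 K − 304 K)/0.1944 = 4480 W

Q = 4480 W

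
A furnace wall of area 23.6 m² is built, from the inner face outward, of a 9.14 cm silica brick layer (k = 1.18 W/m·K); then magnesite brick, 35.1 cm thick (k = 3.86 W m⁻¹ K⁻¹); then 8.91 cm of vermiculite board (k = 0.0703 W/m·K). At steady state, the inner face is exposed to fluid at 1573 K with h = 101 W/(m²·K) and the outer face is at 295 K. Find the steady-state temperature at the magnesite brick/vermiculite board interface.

Resistance network (inner→outer):
  R_conv,in = 1/(hA) = 1/(101·23.6) = 4.195×10^-4 K/W
  R_silica brick = L/(kA) = 0.0914/(1.18·23.6) = 0.003282 K/W
  R_magnesite brick = L/(kA) = 0.351/(3.86·23.6) = 0.003853 K/W
  R_vermiculite board = L/(kA) = 0.0891/(0.0703·23.6) = 0.05370 K/W
ΣR = 4.195×10^-4 + 0.003282 + 0.003853 + 0.05370 = 0.06125 K/W
Q = ΔT/ΣR = (1573 K − 295 K)/0.06125 = 20870 W
From the inner boundary to the magnesite brick/vermiculite board interface, ΣR_partial = 0.007555 K/W.
T_interface = T_in − Q·ΣR_partial = 1573 K − (20870)(0.007555) = 1415 K

T = 1415 K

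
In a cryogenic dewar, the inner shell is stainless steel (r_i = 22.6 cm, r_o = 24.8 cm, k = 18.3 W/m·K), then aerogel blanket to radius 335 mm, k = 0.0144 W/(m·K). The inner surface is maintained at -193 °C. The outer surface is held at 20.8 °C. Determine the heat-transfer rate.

Series thermal resistances, inner to outer:
  R_stainless steel = (1/0.226 − 1/0.248)/(4πk) = 0.3925/(4π·18.3) = 0.001707 K/W
  R_aerogel blanket = (1/0.248 − 1/0.335)/(4πk) = 1.047/(4π·0.0144) = 5.787 K/W
ΣR = 0.001707 + 5.787 = 5.789 K/W
Q = ΔT/ΣR = (-193 °C − 20.8 °C)/5.789 = -36.9 W
(Negative Q ⇒ heat flows inward; heat gain = 36.9 W.)

Q = 36.9 W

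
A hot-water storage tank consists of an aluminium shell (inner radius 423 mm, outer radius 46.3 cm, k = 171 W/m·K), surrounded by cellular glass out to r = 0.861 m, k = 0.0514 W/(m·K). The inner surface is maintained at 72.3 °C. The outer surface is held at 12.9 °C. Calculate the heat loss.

Q = 38.4 W

Treat each layer as a resistance in series:
  R_aluminium = (1/0.423 − 1/0.463)/(4πk) = 0.2042/(4π·171) = 9.505×10^-5 K/W
  R_cellular glass = (1/0.463 − 1/0.861)/(4πk) = 0.9984/(4π·0.0514) = 1.546 K/W
ΣR = 9.505×10^-5 + 1.546 = 1.546 K/W
Q = ΔT/ΣR = (72.3 °C − 12.9 °C)/1.546 = 38.4 W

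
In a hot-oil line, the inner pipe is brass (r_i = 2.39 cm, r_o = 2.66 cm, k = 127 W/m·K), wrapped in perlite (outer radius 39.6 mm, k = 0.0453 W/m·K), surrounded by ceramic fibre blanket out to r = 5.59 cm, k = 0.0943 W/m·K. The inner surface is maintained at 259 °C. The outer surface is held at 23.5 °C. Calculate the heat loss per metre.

Series thermal resistances, inner to outer:
  R'_brass = ln(0.0266/0.0239)/(2πk) = 0.1070/(2π·127) = 1.341×10^-4 m·K/W
  R'_perlite = ln(0.0396/0.0266)/(2πk) = 0.3979/(2π·0.0453) = 1.398 m·K/W
  R'_ceramic fibre blanket = ln(0.0559/0.0396)/(2πk) = 0.3447/(2π·0.0943) = 0.5818 m·K/W
ΣR = 1.341×10^-4 + 1.398 + 0.5818 = 1.980 m·K/W
Q' = ΔT/ΣR = (259 °C − 23.5 °C)/1.980 = 119 W/m

Q' = 119 W/m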